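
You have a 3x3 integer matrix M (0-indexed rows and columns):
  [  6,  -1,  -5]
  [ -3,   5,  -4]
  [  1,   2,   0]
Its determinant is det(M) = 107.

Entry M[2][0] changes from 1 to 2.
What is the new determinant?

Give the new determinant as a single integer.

det is linear in row 2: changing M[2][0] by delta changes det by delta * cofactor(2,0).
Cofactor C_20 = (-1)^(2+0) * minor(2,0) = 29
Entry delta = 2 - 1 = 1
Det delta = 1 * 29 = 29
New det = 107 + 29 = 136

Answer: 136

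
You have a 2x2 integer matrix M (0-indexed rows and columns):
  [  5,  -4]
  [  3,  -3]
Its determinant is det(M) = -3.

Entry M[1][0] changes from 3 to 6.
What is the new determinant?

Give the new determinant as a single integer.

Answer: 9

Derivation:
det is linear in row 1: changing M[1][0] by delta changes det by delta * cofactor(1,0).
Cofactor C_10 = (-1)^(1+0) * minor(1,0) = 4
Entry delta = 6 - 3 = 3
Det delta = 3 * 4 = 12
New det = -3 + 12 = 9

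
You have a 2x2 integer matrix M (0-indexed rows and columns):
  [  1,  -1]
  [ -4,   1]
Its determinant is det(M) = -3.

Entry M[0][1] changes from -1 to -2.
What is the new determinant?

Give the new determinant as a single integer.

det is linear in row 0: changing M[0][1] by delta changes det by delta * cofactor(0,1).
Cofactor C_01 = (-1)^(0+1) * minor(0,1) = 4
Entry delta = -2 - -1 = -1
Det delta = -1 * 4 = -4
New det = -3 + -4 = -7

Answer: -7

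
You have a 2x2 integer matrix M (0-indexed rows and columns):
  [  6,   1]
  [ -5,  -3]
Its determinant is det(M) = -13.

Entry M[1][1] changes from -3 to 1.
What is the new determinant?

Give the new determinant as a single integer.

Answer: 11

Derivation:
det is linear in row 1: changing M[1][1] by delta changes det by delta * cofactor(1,1).
Cofactor C_11 = (-1)^(1+1) * minor(1,1) = 6
Entry delta = 1 - -3 = 4
Det delta = 4 * 6 = 24
New det = -13 + 24 = 11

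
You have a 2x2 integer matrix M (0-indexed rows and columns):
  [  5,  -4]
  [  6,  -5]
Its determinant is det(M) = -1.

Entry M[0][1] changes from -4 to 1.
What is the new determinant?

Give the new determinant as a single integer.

det is linear in row 0: changing M[0][1] by delta changes det by delta * cofactor(0,1).
Cofactor C_01 = (-1)^(0+1) * minor(0,1) = -6
Entry delta = 1 - -4 = 5
Det delta = 5 * -6 = -30
New det = -1 + -30 = -31

Answer: -31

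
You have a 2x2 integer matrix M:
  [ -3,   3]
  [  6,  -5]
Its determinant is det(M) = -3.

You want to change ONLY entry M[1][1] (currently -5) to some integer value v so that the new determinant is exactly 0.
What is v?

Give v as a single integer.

Answer: -6

Derivation:
det is linear in entry M[1][1]: det = old_det + (v - -5) * C_11
Cofactor C_11 = -3
Want det = 0: -3 + (v - -5) * -3 = 0
  (v - -5) = 3 / -3 = -1
  v = -5 + (-1) = -6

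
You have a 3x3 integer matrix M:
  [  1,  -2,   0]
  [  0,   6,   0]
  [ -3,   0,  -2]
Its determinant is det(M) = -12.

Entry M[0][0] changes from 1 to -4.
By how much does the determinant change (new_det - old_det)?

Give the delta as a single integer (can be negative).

Cofactor C_00 = -12
Entry delta = -4 - 1 = -5
Det delta = entry_delta * cofactor = -5 * -12 = 60

Answer: 60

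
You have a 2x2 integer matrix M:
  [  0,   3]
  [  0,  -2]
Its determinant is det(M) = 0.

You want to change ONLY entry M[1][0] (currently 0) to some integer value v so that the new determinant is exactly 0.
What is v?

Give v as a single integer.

Answer: 0

Derivation:
det is linear in entry M[1][0]: det = old_det + (v - 0) * C_10
Cofactor C_10 = -3
Want det = 0: 0 + (v - 0) * -3 = 0
  (v - 0) = 0 / -3 = 0
  v = 0 + (0) = 0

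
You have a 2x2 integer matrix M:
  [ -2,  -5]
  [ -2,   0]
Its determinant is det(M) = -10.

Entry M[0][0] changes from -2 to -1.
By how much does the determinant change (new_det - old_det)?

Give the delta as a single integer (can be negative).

Answer: 0

Derivation:
Cofactor C_00 = 0
Entry delta = -1 - -2 = 1
Det delta = entry_delta * cofactor = 1 * 0 = 0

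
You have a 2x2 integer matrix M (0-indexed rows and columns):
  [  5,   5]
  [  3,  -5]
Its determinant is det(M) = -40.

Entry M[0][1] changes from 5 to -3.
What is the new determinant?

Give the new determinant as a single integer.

Answer: -16

Derivation:
det is linear in row 0: changing M[0][1] by delta changes det by delta * cofactor(0,1).
Cofactor C_01 = (-1)^(0+1) * minor(0,1) = -3
Entry delta = -3 - 5 = -8
Det delta = -8 * -3 = 24
New det = -40 + 24 = -16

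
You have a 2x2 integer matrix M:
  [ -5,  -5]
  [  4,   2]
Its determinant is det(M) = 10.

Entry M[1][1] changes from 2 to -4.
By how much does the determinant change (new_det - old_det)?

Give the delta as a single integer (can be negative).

Cofactor C_11 = -5
Entry delta = -4 - 2 = -6
Det delta = entry_delta * cofactor = -6 * -5 = 30

Answer: 30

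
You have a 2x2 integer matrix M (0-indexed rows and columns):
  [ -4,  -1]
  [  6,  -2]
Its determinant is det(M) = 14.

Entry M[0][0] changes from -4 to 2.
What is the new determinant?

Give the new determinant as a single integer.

Answer: 2

Derivation:
det is linear in row 0: changing M[0][0] by delta changes det by delta * cofactor(0,0).
Cofactor C_00 = (-1)^(0+0) * minor(0,0) = -2
Entry delta = 2 - -4 = 6
Det delta = 6 * -2 = -12
New det = 14 + -12 = 2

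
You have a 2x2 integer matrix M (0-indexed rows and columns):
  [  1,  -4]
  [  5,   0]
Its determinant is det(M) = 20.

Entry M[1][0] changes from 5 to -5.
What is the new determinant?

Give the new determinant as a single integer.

Answer: -20

Derivation:
det is linear in row 1: changing M[1][0] by delta changes det by delta * cofactor(1,0).
Cofactor C_10 = (-1)^(1+0) * minor(1,0) = 4
Entry delta = -5 - 5 = -10
Det delta = -10 * 4 = -40
New det = 20 + -40 = -20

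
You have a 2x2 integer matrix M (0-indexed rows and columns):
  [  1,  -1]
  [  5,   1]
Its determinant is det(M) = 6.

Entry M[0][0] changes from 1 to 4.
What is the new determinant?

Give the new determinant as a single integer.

Answer: 9

Derivation:
det is linear in row 0: changing M[0][0] by delta changes det by delta * cofactor(0,0).
Cofactor C_00 = (-1)^(0+0) * minor(0,0) = 1
Entry delta = 4 - 1 = 3
Det delta = 3 * 1 = 3
New det = 6 + 3 = 9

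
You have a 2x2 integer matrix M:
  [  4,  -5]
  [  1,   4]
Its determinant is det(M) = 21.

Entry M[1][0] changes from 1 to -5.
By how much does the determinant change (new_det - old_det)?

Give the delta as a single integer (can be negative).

Cofactor C_10 = 5
Entry delta = -5 - 1 = -6
Det delta = entry_delta * cofactor = -6 * 5 = -30

Answer: -30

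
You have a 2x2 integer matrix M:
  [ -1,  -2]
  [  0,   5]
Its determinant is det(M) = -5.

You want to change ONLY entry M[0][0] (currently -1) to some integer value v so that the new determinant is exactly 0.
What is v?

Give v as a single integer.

det is linear in entry M[0][0]: det = old_det + (v - -1) * C_00
Cofactor C_00 = 5
Want det = 0: -5 + (v - -1) * 5 = 0
  (v - -1) = 5 / 5 = 1
  v = -1 + (1) = 0

Answer: 0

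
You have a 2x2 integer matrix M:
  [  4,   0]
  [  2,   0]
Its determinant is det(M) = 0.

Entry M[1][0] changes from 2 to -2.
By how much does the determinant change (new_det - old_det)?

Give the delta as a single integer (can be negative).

Answer: 0

Derivation:
Cofactor C_10 = 0
Entry delta = -2 - 2 = -4
Det delta = entry_delta * cofactor = -4 * 0 = 0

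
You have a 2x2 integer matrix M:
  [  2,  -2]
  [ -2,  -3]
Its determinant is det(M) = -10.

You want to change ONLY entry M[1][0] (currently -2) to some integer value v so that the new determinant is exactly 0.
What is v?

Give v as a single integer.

det is linear in entry M[1][0]: det = old_det + (v - -2) * C_10
Cofactor C_10 = 2
Want det = 0: -10 + (v - -2) * 2 = 0
  (v - -2) = 10 / 2 = 5
  v = -2 + (5) = 3

Answer: 3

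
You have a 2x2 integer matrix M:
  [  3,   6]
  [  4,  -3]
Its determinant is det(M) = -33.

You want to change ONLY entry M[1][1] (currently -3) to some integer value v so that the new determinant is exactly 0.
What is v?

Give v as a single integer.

Answer: 8

Derivation:
det is linear in entry M[1][1]: det = old_det + (v - -3) * C_11
Cofactor C_11 = 3
Want det = 0: -33 + (v - -3) * 3 = 0
  (v - -3) = 33 / 3 = 11
  v = -3 + (11) = 8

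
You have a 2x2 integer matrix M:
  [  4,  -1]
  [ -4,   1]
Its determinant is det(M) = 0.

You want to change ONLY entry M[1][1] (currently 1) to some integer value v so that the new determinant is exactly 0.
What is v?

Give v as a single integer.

Answer: 1

Derivation:
det is linear in entry M[1][1]: det = old_det + (v - 1) * C_11
Cofactor C_11 = 4
Want det = 0: 0 + (v - 1) * 4 = 0
  (v - 1) = 0 / 4 = 0
  v = 1 + (0) = 1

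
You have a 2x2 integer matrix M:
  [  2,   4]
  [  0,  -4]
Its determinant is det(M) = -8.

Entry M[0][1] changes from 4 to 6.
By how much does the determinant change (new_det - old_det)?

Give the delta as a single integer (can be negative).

Answer: 0

Derivation:
Cofactor C_01 = 0
Entry delta = 6 - 4 = 2
Det delta = entry_delta * cofactor = 2 * 0 = 0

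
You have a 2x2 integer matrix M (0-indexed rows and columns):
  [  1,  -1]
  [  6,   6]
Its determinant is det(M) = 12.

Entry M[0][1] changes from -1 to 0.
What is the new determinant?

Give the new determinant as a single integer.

Answer: 6

Derivation:
det is linear in row 0: changing M[0][1] by delta changes det by delta * cofactor(0,1).
Cofactor C_01 = (-1)^(0+1) * minor(0,1) = -6
Entry delta = 0 - -1 = 1
Det delta = 1 * -6 = -6
New det = 12 + -6 = 6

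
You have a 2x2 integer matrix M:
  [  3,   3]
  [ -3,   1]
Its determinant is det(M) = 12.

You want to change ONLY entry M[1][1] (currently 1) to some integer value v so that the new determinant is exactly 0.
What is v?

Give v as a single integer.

det is linear in entry M[1][1]: det = old_det + (v - 1) * C_11
Cofactor C_11 = 3
Want det = 0: 12 + (v - 1) * 3 = 0
  (v - 1) = -12 / 3 = -4
  v = 1 + (-4) = -3

Answer: -3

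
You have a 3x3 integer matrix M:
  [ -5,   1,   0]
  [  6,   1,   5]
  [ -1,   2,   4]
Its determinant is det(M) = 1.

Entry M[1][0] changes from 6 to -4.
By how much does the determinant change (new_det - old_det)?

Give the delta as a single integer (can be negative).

Answer: 40

Derivation:
Cofactor C_10 = -4
Entry delta = -4 - 6 = -10
Det delta = entry_delta * cofactor = -10 * -4 = 40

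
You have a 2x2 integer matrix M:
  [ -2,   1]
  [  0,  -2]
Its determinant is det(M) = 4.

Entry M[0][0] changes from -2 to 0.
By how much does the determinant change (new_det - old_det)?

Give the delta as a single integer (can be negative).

Cofactor C_00 = -2
Entry delta = 0 - -2 = 2
Det delta = entry_delta * cofactor = 2 * -2 = -4

Answer: -4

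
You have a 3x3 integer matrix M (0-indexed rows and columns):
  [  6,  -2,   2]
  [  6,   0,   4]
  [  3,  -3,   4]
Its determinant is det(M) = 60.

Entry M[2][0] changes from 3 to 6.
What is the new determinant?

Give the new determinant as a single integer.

det is linear in row 2: changing M[2][0] by delta changes det by delta * cofactor(2,0).
Cofactor C_20 = (-1)^(2+0) * minor(2,0) = -8
Entry delta = 6 - 3 = 3
Det delta = 3 * -8 = -24
New det = 60 + -24 = 36

Answer: 36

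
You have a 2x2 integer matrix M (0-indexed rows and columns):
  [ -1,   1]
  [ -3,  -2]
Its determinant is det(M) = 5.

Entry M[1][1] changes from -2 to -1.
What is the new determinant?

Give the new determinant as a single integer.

det is linear in row 1: changing M[1][1] by delta changes det by delta * cofactor(1,1).
Cofactor C_11 = (-1)^(1+1) * minor(1,1) = -1
Entry delta = -1 - -2 = 1
Det delta = 1 * -1 = -1
New det = 5 + -1 = 4

Answer: 4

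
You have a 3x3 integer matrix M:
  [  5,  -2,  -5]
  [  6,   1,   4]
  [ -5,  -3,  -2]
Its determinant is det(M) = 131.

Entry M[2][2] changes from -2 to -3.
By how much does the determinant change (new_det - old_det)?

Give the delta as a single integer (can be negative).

Answer: -17

Derivation:
Cofactor C_22 = 17
Entry delta = -3 - -2 = -1
Det delta = entry_delta * cofactor = -1 * 17 = -17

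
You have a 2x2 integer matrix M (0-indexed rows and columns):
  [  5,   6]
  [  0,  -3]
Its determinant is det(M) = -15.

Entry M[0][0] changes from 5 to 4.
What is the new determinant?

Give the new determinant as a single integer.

det is linear in row 0: changing M[0][0] by delta changes det by delta * cofactor(0,0).
Cofactor C_00 = (-1)^(0+0) * minor(0,0) = -3
Entry delta = 4 - 5 = -1
Det delta = -1 * -3 = 3
New det = -15 + 3 = -12

Answer: -12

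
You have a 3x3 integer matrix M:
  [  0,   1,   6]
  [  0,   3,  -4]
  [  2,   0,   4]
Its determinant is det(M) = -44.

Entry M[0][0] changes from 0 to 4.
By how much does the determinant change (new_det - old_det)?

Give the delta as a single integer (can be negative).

Cofactor C_00 = 12
Entry delta = 4 - 0 = 4
Det delta = entry_delta * cofactor = 4 * 12 = 48

Answer: 48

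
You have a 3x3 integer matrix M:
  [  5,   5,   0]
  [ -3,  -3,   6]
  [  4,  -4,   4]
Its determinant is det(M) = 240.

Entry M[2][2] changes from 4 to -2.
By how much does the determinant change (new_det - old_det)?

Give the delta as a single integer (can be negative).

Cofactor C_22 = 0
Entry delta = -2 - 4 = -6
Det delta = entry_delta * cofactor = -6 * 0 = 0

Answer: 0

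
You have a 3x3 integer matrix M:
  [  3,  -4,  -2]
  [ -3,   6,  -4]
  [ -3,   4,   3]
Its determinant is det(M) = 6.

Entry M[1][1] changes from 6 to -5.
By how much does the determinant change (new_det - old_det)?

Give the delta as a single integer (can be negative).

Cofactor C_11 = 3
Entry delta = -5 - 6 = -11
Det delta = entry_delta * cofactor = -11 * 3 = -33

Answer: -33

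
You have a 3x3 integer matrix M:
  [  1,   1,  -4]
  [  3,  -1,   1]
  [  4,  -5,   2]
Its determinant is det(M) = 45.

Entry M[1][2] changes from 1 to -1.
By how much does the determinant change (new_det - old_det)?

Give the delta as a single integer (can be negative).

Answer: -18

Derivation:
Cofactor C_12 = 9
Entry delta = -1 - 1 = -2
Det delta = entry_delta * cofactor = -2 * 9 = -18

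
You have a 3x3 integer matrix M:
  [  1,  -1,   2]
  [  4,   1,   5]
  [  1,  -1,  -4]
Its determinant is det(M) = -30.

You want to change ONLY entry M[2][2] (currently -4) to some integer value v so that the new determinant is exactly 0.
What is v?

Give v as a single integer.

Answer: 2

Derivation:
det is linear in entry M[2][2]: det = old_det + (v - -4) * C_22
Cofactor C_22 = 5
Want det = 0: -30 + (v - -4) * 5 = 0
  (v - -4) = 30 / 5 = 6
  v = -4 + (6) = 2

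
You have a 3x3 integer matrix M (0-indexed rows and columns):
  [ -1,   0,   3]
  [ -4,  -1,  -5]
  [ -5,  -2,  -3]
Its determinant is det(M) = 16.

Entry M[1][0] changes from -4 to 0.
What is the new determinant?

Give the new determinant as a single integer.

det is linear in row 1: changing M[1][0] by delta changes det by delta * cofactor(1,0).
Cofactor C_10 = (-1)^(1+0) * minor(1,0) = -6
Entry delta = 0 - -4 = 4
Det delta = 4 * -6 = -24
New det = 16 + -24 = -8

Answer: -8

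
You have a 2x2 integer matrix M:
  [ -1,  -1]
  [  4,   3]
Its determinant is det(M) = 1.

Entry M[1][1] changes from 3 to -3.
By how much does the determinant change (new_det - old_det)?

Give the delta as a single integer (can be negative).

Cofactor C_11 = -1
Entry delta = -3 - 3 = -6
Det delta = entry_delta * cofactor = -6 * -1 = 6

Answer: 6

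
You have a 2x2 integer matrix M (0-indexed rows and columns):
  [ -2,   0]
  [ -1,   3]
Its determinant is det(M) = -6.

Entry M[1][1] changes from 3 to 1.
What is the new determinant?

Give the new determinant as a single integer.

det is linear in row 1: changing M[1][1] by delta changes det by delta * cofactor(1,1).
Cofactor C_11 = (-1)^(1+1) * minor(1,1) = -2
Entry delta = 1 - 3 = -2
Det delta = -2 * -2 = 4
New det = -6 + 4 = -2

Answer: -2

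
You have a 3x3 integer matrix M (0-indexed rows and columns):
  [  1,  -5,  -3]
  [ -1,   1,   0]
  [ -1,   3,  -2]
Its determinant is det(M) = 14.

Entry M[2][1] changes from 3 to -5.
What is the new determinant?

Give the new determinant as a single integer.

Answer: -10

Derivation:
det is linear in row 2: changing M[2][1] by delta changes det by delta * cofactor(2,1).
Cofactor C_21 = (-1)^(2+1) * minor(2,1) = 3
Entry delta = -5 - 3 = -8
Det delta = -8 * 3 = -24
New det = 14 + -24 = -10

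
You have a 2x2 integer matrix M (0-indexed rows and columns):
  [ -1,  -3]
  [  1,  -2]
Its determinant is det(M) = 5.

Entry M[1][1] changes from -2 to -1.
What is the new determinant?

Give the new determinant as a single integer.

Answer: 4

Derivation:
det is linear in row 1: changing M[1][1] by delta changes det by delta * cofactor(1,1).
Cofactor C_11 = (-1)^(1+1) * minor(1,1) = -1
Entry delta = -1 - -2 = 1
Det delta = 1 * -1 = -1
New det = 5 + -1 = 4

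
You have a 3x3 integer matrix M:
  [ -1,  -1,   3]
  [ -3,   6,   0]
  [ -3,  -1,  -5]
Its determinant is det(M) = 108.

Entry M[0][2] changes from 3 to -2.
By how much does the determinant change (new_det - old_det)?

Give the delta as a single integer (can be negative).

Answer: -105

Derivation:
Cofactor C_02 = 21
Entry delta = -2 - 3 = -5
Det delta = entry_delta * cofactor = -5 * 21 = -105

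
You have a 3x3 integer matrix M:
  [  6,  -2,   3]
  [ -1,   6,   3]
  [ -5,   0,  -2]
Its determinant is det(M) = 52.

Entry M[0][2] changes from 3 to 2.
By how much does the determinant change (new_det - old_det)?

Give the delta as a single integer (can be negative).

Answer: -30

Derivation:
Cofactor C_02 = 30
Entry delta = 2 - 3 = -1
Det delta = entry_delta * cofactor = -1 * 30 = -30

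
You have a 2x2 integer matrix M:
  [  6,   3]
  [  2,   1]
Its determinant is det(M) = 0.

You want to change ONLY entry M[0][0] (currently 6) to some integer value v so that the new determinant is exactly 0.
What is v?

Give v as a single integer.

Answer: 6

Derivation:
det is linear in entry M[0][0]: det = old_det + (v - 6) * C_00
Cofactor C_00 = 1
Want det = 0: 0 + (v - 6) * 1 = 0
  (v - 6) = 0 / 1 = 0
  v = 6 + (0) = 6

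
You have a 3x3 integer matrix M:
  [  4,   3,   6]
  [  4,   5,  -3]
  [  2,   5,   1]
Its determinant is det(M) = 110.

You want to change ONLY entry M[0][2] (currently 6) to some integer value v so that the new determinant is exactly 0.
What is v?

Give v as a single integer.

det is linear in entry M[0][2]: det = old_det + (v - 6) * C_02
Cofactor C_02 = 10
Want det = 0: 110 + (v - 6) * 10 = 0
  (v - 6) = -110 / 10 = -11
  v = 6 + (-11) = -5

Answer: -5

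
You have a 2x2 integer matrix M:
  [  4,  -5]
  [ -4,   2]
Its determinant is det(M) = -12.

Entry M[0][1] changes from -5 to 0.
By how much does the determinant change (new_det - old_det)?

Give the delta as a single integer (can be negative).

Answer: 20

Derivation:
Cofactor C_01 = 4
Entry delta = 0 - -5 = 5
Det delta = entry_delta * cofactor = 5 * 4 = 20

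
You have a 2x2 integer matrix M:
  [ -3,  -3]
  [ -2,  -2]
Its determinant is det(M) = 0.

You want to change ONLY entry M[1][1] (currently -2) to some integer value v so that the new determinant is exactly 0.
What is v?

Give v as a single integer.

det is linear in entry M[1][1]: det = old_det + (v - -2) * C_11
Cofactor C_11 = -3
Want det = 0: 0 + (v - -2) * -3 = 0
  (v - -2) = 0 / -3 = 0
  v = -2 + (0) = -2

Answer: -2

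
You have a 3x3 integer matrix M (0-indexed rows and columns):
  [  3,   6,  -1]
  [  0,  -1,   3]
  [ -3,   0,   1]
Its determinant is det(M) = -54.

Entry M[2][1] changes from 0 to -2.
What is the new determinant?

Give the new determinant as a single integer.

det is linear in row 2: changing M[2][1] by delta changes det by delta * cofactor(2,1).
Cofactor C_21 = (-1)^(2+1) * minor(2,1) = -9
Entry delta = -2 - 0 = -2
Det delta = -2 * -9 = 18
New det = -54 + 18 = -36

Answer: -36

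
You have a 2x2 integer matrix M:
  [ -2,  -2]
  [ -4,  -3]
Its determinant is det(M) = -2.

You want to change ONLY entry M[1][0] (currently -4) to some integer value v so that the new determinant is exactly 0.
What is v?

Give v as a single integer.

det is linear in entry M[1][0]: det = old_det + (v - -4) * C_10
Cofactor C_10 = 2
Want det = 0: -2 + (v - -4) * 2 = 0
  (v - -4) = 2 / 2 = 1
  v = -4 + (1) = -3

Answer: -3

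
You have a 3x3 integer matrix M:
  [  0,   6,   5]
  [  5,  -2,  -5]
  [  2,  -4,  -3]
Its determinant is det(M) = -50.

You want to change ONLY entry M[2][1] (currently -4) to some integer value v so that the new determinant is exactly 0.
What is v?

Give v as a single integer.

Answer: -2

Derivation:
det is linear in entry M[2][1]: det = old_det + (v - -4) * C_21
Cofactor C_21 = 25
Want det = 0: -50 + (v - -4) * 25 = 0
  (v - -4) = 50 / 25 = 2
  v = -4 + (2) = -2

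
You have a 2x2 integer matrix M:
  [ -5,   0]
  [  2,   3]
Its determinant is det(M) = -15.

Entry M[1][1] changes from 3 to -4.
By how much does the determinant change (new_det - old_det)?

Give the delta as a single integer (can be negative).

Answer: 35

Derivation:
Cofactor C_11 = -5
Entry delta = -4 - 3 = -7
Det delta = entry_delta * cofactor = -7 * -5 = 35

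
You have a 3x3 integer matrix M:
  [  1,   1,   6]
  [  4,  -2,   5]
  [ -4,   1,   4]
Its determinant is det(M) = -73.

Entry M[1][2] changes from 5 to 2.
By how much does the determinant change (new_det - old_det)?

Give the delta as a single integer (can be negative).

Cofactor C_12 = -5
Entry delta = 2 - 5 = -3
Det delta = entry_delta * cofactor = -3 * -5 = 15

Answer: 15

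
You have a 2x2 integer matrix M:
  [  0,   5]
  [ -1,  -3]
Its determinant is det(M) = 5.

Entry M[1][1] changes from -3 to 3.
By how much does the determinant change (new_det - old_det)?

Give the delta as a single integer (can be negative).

Cofactor C_11 = 0
Entry delta = 3 - -3 = 6
Det delta = entry_delta * cofactor = 6 * 0 = 0

Answer: 0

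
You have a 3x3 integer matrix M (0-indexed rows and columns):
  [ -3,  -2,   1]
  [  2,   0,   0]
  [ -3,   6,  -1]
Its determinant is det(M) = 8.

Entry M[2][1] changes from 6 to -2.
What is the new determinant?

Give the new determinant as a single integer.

det is linear in row 2: changing M[2][1] by delta changes det by delta * cofactor(2,1).
Cofactor C_21 = (-1)^(2+1) * minor(2,1) = 2
Entry delta = -2 - 6 = -8
Det delta = -8 * 2 = -16
New det = 8 + -16 = -8

Answer: -8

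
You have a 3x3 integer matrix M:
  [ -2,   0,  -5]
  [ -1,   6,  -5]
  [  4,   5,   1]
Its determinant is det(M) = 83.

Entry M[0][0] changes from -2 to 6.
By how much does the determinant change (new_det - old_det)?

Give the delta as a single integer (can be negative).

Answer: 248

Derivation:
Cofactor C_00 = 31
Entry delta = 6 - -2 = 8
Det delta = entry_delta * cofactor = 8 * 31 = 248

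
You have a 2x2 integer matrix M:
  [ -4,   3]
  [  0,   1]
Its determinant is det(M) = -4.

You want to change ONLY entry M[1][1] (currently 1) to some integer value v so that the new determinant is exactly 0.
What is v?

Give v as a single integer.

det is linear in entry M[1][1]: det = old_det + (v - 1) * C_11
Cofactor C_11 = -4
Want det = 0: -4 + (v - 1) * -4 = 0
  (v - 1) = 4 / -4 = -1
  v = 1 + (-1) = 0

Answer: 0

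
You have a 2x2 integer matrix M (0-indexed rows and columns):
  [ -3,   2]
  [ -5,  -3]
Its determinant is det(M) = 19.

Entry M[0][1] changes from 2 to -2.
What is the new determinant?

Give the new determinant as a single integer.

Answer: -1

Derivation:
det is linear in row 0: changing M[0][1] by delta changes det by delta * cofactor(0,1).
Cofactor C_01 = (-1)^(0+1) * minor(0,1) = 5
Entry delta = -2 - 2 = -4
Det delta = -4 * 5 = -20
New det = 19 + -20 = -1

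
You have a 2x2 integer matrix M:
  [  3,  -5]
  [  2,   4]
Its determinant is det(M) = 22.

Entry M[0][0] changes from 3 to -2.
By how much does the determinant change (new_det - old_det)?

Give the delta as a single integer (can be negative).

Cofactor C_00 = 4
Entry delta = -2 - 3 = -5
Det delta = entry_delta * cofactor = -5 * 4 = -20

Answer: -20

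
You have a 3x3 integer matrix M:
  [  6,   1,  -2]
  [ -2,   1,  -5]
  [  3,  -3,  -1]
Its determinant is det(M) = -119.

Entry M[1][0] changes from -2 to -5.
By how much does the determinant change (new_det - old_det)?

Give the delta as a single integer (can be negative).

Answer: -21

Derivation:
Cofactor C_10 = 7
Entry delta = -5 - -2 = -3
Det delta = entry_delta * cofactor = -3 * 7 = -21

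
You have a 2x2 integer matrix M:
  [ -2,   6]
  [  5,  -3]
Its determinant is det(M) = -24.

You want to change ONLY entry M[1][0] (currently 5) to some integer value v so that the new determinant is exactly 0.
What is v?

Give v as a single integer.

det is linear in entry M[1][0]: det = old_det + (v - 5) * C_10
Cofactor C_10 = -6
Want det = 0: -24 + (v - 5) * -6 = 0
  (v - 5) = 24 / -6 = -4
  v = 5 + (-4) = 1

Answer: 1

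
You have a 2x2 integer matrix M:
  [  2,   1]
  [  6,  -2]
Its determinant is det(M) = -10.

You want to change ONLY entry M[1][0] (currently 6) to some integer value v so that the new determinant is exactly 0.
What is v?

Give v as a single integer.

det is linear in entry M[1][0]: det = old_det + (v - 6) * C_10
Cofactor C_10 = -1
Want det = 0: -10 + (v - 6) * -1 = 0
  (v - 6) = 10 / -1 = -10
  v = 6 + (-10) = -4

Answer: -4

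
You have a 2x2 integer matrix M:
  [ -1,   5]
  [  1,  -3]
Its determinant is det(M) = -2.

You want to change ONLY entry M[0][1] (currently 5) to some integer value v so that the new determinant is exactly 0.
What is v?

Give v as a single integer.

det is linear in entry M[0][1]: det = old_det + (v - 5) * C_01
Cofactor C_01 = -1
Want det = 0: -2 + (v - 5) * -1 = 0
  (v - 5) = 2 / -1 = -2
  v = 5 + (-2) = 3

Answer: 3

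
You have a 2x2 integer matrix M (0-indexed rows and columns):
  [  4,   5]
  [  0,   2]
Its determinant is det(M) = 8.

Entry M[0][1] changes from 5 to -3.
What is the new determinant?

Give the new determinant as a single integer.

Answer: 8

Derivation:
det is linear in row 0: changing M[0][1] by delta changes det by delta * cofactor(0,1).
Cofactor C_01 = (-1)^(0+1) * minor(0,1) = 0
Entry delta = -3 - 5 = -8
Det delta = -8 * 0 = 0
New det = 8 + 0 = 8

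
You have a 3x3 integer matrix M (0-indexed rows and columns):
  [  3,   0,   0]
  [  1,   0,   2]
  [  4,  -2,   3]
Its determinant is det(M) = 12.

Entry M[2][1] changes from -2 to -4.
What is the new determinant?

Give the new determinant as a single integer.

Answer: 24

Derivation:
det is linear in row 2: changing M[2][1] by delta changes det by delta * cofactor(2,1).
Cofactor C_21 = (-1)^(2+1) * minor(2,1) = -6
Entry delta = -4 - -2 = -2
Det delta = -2 * -6 = 12
New det = 12 + 12 = 24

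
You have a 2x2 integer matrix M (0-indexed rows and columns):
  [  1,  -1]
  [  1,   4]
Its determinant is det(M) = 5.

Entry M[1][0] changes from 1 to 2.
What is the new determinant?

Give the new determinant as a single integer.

det is linear in row 1: changing M[1][0] by delta changes det by delta * cofactor(1,0).
Cofactor C_10 = (-1)^(1+0) * minor(1,0) = 1
Entry delta = 2 - 1 = 1
Det delta = 1 * 1 = 1
New det = 5 + 1 = 6

Answer: 6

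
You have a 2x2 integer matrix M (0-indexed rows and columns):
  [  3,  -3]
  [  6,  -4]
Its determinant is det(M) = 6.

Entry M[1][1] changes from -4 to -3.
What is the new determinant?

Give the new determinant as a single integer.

Answer: 9

Derivation:
det is linear in row 1: changing M[1][1] by delta changes det by delta * cofactor(1,1).
Cofactor C_11 = (-1)^(1+1) * minor(1,1) = 3
Entry delta = -3 - -4 = 1
Det delta = 1 * 3 = 3
New det = 6 + 3 = 9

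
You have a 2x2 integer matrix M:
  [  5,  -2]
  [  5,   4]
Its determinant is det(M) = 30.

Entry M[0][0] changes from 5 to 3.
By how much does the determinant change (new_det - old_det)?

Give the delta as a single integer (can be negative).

Answer: -8

Derivation:
Cofactor C_00 = 4
Entry delta = 3 - 5 = -2
Det delta = entry_delta * cofactor = -2 * 4 = -8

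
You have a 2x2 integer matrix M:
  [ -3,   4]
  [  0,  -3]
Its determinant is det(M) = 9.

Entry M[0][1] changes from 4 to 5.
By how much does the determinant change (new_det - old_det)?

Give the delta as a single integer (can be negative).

Answer: 0

Derivation:
Cofactor C_01 = 0
Entry delta = 5 - 4 = 1
Det delta = entry_delta * cofactor = 1 * 0 = 0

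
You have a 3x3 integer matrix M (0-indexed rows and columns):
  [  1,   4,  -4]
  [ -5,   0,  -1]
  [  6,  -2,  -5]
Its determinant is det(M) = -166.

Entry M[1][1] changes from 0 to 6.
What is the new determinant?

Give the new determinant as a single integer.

det is linear in row 1: changing M[1][1] by delta changes det by delta * cofactor(1,1).
Cofactor C_11 = (-1)^(1+1) * minor(1,1) = 19
Entry delta = 6 - 0 = 6
Det delta = 6 * 19 = 114
New det = -166 + 114 = -52

Answer: -52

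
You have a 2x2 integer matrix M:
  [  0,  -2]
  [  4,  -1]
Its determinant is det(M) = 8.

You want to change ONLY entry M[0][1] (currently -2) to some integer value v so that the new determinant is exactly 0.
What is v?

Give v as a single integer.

Answer: 0

Derivation:
det is linear in entry M[0][1]: det = old_det + (v - -2) * C_01
Cofactor C_01 = -4
Want det = 0: 8 + (v - -2) * -4 = 0
  (v - -2) = -8 / -4 = 2
  v = -2 + (2) = 0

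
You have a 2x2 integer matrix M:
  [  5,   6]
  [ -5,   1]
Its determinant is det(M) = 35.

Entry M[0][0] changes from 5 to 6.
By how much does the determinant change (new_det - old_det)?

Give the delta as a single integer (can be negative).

Answer: 1

Derivation:
Cofactor C_00 = 1
Entry delta = 6 - 5 = 1
Det delta = entry_delta * cofactor = 1 * 1 = 1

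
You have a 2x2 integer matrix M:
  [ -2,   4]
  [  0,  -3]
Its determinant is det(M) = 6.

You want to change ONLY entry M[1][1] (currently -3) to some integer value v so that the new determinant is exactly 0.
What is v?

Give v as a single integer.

det is linear in entry M[1][1]: det = old_det + (v - -3) * C_11
Cofactor C_11 = -2
Want det = 0: 6 + (v - -3) * -2 = 0
  (v - -3) = -6 / -2 = 3
  v = -3 + (3) = 0

Answer: 0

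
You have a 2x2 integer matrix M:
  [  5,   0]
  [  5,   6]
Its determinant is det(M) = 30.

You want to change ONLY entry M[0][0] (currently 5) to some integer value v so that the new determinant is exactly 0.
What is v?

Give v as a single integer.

det is linear in entry M[0][0]: det = old_det + (v - 5) * C_00
Cofactor C_00 = 6
Want det = 0: 30 + (v - 5) * 6 = 0
  (v - 5) = -30 / 6 = -5
  v = 5 + (-5) = 0

Answer: 0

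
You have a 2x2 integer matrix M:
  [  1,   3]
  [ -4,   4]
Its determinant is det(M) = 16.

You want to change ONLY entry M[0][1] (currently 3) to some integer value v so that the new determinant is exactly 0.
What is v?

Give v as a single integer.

Answer: -1

Derivation:
det is linear in entry M[0][1]: det = old_det + (v - 3) * C_01
Cofactor C_01 = 4
Want det = 0: 16 + (v - 3) * 4 = 0
  (v - 3) = -16 / 4 = -4
  v = 3 + (-4) = -1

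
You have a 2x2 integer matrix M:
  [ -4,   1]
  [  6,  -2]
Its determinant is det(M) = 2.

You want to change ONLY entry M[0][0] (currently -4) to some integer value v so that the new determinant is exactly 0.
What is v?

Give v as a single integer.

det is linear in entry M[0][0]: det = old_det + (v - -4) * C_00
Cofactor C_00 = -2
Want det = 0: 2 + (v - -4) * -2 = 0
  (v - -4) = -2 / -2 = 1
  v = -4 + (1) = -3

Answer: -3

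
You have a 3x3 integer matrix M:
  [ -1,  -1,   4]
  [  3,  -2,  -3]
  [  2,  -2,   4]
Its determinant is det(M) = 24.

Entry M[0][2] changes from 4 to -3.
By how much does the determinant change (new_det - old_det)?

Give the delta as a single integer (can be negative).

Cofactor C_02 = -2
Entry delta = -3 - 4 = -7
Det delta = entry_delta * cofactor = -7 * -2 = 14

Answer: 14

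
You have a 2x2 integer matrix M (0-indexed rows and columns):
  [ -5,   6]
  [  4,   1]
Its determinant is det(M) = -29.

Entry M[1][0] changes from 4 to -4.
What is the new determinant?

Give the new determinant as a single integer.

Answer: 19

Derivation:
det is linear in row 1: changing M[1][0] by delta changes det by delta * cofactor(1,0).
Cofactor C_10 = (-1)^(1+0) * minor(1,0) = -6
Entry delta = -4 - 4 = -8
Det delta = -8 * -6 = 48
New det = -29 + 48 = 19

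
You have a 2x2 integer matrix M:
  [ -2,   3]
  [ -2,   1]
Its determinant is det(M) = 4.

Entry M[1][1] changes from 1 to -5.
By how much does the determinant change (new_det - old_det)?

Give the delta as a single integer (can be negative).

Cofactor C_11 = -2
Entry delta = -5 - 1 = -6
Det delta = entry_delta * cofactor = -6 * -2 = 12

Answer: 12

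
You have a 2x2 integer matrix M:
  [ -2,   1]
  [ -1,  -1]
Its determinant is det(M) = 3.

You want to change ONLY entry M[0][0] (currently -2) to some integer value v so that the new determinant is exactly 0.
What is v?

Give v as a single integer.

det is linear in entry M[0][0]: det = old_det + (v - -2) * C_00
Cofactor C_00 = -1
Want det = 0: 3 + (v - -2) * -1 = 0
  (v - -2) = -3 / -1 = 3
  v = -2 + (3) = 1

Answer: 1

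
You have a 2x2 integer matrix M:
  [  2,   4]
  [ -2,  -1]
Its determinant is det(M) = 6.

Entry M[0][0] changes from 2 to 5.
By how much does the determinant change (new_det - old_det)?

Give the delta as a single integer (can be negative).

Cofactor C_00 = -1
Entry delta = 5 - 2 = 3
Det delta = entry_delta * cofactor = 3 * -1 = -3

Answer: -3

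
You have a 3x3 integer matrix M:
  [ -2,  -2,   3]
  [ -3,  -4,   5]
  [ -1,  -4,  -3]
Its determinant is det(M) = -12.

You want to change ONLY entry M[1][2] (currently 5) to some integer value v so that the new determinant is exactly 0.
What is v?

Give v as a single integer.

det is linear in entry M[1][2]: det = old_det + (v - 5) * C_12
Cofactor C_12 = -6
Want det = 0: -12 + (v - 5) * -6 = 0
  (v - 5) = 12 / -6 = -2
  v = 5 + (-2) = 3

Answer: 3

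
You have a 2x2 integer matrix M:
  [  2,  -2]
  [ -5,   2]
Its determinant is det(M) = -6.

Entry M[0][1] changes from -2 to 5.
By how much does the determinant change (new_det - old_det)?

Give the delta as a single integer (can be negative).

Answer: 35

Derivation:
Cofactor C_01 = 5
Entry delta = 5 - -2 = 7
Det delta = entry_delta * cofactor = 7 * 5 = 35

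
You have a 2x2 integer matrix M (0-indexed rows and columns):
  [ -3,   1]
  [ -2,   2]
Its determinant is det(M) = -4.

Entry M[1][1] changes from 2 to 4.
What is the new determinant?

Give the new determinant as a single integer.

Answer: -10

Derivation:
det is linear in row 1: changing M[1][1] by delta changes det by delta * cofactor(1,1).
Cofactor C_11 = (-1)^(1+1) * minor(1,1) = -3
Entry delta = 4 - 2 = 2
Det delta = 2 * -3 = -6
New det = -4 + -6 = -10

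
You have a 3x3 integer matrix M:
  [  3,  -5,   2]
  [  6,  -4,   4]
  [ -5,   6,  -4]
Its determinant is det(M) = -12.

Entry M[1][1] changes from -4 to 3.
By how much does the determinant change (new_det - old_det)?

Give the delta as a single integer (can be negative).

Answer: -14

Derivation:
Cofactor C_11 = -2
Entry delta = 3 - -4 = 7
Det delta = entry_delta * cofactor = 7 * -2 = -14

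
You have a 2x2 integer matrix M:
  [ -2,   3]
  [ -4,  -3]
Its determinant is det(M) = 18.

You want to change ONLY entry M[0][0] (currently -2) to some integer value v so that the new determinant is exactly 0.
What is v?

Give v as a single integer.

Answer: 4

Derivation:
det is linear in entry M[0][0]: det = old_det + (v - -2) * C_00
Cofactor C_00 = -3
Want det = 0: 18 + (v - -2) * -3 = 0
  (v - -2) = -18 / -3 = 6
  v = -2 + (6) = 4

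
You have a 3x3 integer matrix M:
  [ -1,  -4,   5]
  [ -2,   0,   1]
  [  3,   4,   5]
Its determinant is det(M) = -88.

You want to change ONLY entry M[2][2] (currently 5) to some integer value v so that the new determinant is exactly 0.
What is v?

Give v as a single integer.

Answer: -6

Derivation:
det is linear in entry M[2][2]: det = old_det + (v - 5) * C_22
Cofactor C_22 = -8
Want det = 0: -88 + (v - 5) * -8 = 0
  (v - 5) = 88 / -8 = -11
  v = 5 + (-11) = -6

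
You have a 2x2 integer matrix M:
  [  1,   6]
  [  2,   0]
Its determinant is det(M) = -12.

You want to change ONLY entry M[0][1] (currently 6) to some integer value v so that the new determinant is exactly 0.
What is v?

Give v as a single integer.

det is linear in entry M[0][1]: det = old_det + (v - 6) * C_01
Cofactor C_01 = -2
Want det = 0: -12 + (v - 6) * -2 = 0
  (v - 6) = 12 / -2 = -6
  v = 6 + (-6) = 0

Answer: 0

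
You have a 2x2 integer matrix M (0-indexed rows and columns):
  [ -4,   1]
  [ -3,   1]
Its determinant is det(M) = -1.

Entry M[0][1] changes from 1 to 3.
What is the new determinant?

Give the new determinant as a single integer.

Answer: 5

Derivation:
det is linear in row 0: changing M[0][1] by delta changes det by delta * cofactor(0,1).
Cofactor C_01 = (-1)^(0+1) * minor(0,1) = 3
Entry delta = 3 - 1 = 2
Det delta = 2 * 3 = 6
New det = -1 + 6 = 5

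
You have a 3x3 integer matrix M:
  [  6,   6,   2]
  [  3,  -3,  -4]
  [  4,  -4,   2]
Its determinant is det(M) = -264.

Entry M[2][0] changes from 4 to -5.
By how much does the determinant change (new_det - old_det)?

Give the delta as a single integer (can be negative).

Cofactor C_20 = -18
Entry delta = -5 - 4 = -9
Det delta = entry_delta * cofactor = -9 * -18 = 162

Answer: 162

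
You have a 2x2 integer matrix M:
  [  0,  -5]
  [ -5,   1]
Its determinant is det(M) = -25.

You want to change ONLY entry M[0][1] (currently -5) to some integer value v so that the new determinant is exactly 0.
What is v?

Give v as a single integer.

det is linear in entry M[0][1]: det = old_det + (v - -5) * C_01
Cofactor C_01 = 5
Want det = 0: -25 + (v - -5) * 5 = 0
  (v - -5) = 25 / 5 = 5
  v = -5 + (5) = 0

Answer: 0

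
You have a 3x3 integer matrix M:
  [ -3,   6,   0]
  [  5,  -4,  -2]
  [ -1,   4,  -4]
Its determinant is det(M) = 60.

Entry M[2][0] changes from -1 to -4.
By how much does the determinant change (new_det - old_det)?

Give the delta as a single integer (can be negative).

Answer: 36

Derivation:
Cofactor C_20 = -12
Entry delta = -4 - -1 = -3
Det delta = entry_delta * cofactor = -3 * -12 = 36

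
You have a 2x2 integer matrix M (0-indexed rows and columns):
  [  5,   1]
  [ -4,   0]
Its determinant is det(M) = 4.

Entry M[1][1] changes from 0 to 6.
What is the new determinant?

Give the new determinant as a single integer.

det is linear in row 1: changing M[1][1] by delta changes det by delta * cofactor(1,1).
Cofactor C_11 = (-1)^(1+1) * minor(1,1) = 5
Entry delta = 6 - 0 = 6
Det delta = 6 * 5 = 30
New det = 4 + 30 = 34

Answer: 34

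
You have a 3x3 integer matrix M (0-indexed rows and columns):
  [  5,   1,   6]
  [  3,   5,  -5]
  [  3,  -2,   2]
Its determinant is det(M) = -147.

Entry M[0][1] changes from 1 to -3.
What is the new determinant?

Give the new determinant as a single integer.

det is linear in row 0: changing M[0][1] by delta changes det by delta * cofactor(0,1).
Cofactor C_01 = (-1)^(0+1) * minor(0,1) = -21
Entry delta = -3 - 1 = -4
Det delta = -4 * -21 = 84
New det = -147 + 84 = -63

Answer: -63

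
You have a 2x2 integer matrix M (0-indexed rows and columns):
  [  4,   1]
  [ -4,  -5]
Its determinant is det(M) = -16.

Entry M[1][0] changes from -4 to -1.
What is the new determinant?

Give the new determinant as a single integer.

det is linear in row 1: changing M[1][0] by delta changes det by delta * cofactor(1,0).
Cofactor C_10 = (-1)^(1+0) * minor(1,0) = -1
Entry delta = -1 - -4 = 3
Det delta = 3 * -1 = -3
New det = -16 + -3 = -19

Answer: -19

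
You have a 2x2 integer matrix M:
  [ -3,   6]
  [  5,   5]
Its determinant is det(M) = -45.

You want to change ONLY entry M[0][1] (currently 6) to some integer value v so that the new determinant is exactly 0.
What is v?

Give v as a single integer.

det is linear in entry M[0][1]: det = old_det + (v - 6) * C_01
Cofactor C_01 = -5
Want det = 0: -45 + (v - 6) * -5 = 0
  (v - 6) = 45 / -5 = -9
  v = 6 + (-9) = -3

Answer: -3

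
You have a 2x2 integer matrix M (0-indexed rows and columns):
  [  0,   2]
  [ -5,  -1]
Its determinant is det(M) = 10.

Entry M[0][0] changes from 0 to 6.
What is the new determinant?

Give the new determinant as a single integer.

Answer: 4

Derivation:
det is linear in row 0: changing M[0][0] by delta changes det by delta * cofactor(0,0).
Cofactor C_00 = (-1)^(0+0) * minor(0,0) = -1
Entry delta = 6 - 0 = 6
Det delta = 6 * -1 = -6
New det = 10 + -6 = 4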